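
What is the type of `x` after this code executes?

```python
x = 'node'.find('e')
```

str.find() returns int index

int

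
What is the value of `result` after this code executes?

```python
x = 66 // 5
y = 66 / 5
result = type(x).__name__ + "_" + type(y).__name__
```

x is int; y is float; result = 'int_float'

'int_float'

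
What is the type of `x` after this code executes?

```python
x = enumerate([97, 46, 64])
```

enumerate() returns an enumerate object

enumerate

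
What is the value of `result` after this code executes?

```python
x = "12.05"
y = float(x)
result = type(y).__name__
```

x is str; y is float; result = 'float'

'float'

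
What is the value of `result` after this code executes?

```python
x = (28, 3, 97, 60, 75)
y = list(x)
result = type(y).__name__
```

x is tuple; y is list; result = 'list'

'list'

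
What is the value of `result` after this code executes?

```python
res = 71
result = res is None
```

res = 71; result = False

False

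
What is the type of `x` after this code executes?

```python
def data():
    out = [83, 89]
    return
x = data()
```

Bare return returns None

NoneType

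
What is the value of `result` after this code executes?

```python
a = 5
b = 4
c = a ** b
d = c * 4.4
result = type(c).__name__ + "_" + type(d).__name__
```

a is int; b is int; c is int; d is float; result = 'int_float'

'int_float'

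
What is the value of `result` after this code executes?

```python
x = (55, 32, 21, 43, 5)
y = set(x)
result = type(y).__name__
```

x is tuple; y is set; result = 'set'

'set'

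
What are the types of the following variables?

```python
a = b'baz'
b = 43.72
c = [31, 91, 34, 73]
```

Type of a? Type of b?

a is assigned a bytes literal (b'...' prefix); b is assigned a number with a decimal point, so it is a float

bytes, float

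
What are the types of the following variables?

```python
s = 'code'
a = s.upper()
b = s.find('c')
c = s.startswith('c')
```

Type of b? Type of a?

find() returns int; upper() returns str

int, str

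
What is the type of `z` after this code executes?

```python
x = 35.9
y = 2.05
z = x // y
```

float // float = float

float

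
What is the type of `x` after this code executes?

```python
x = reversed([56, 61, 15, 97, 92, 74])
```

reversed() on a list returns list_reverseiterator

list_reverseiterator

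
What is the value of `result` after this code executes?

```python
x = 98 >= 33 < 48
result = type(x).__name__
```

x is bool; result = 'bool'

'bool'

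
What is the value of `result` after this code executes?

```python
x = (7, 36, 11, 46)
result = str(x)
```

x = (7, 36, 11, 46); result = '(7, 36, 11, 46)'

'(7, 36, 11, 46)'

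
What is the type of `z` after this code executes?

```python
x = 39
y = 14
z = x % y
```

int % int = int

int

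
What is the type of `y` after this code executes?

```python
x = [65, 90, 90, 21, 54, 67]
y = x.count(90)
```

list.count() returns int

int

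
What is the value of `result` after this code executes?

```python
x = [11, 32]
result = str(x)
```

x = [11, 32]; result = '[11, 32]'

'[11, 32]'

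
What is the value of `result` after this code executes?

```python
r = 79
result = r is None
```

r = 79; result = False

False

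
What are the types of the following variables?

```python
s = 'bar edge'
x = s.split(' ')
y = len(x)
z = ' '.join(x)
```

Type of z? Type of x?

str.join() returns str; str.split() returns list

str, list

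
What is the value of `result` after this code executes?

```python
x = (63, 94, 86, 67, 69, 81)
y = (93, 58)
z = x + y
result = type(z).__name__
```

x is tuple; y is tuple; z is tuple; result = 'tuple'

'tuple'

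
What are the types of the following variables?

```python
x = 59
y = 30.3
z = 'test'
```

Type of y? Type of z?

y is assigned a number with a decimal point, so it is a float; z is assigned a quoted string literal, so it is a str

float, str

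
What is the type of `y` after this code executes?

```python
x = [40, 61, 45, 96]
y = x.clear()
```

list.clear() returns None

NoneType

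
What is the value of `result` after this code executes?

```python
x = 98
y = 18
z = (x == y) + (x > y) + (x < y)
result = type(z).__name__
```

x is int; y is int; z is int; result = 'int'

'int'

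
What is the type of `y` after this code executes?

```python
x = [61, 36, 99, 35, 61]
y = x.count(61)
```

list.count() returns int

int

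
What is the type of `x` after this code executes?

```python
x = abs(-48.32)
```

abs() of float returns float

float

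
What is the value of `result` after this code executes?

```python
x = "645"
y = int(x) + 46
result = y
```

x = '645'; y = 691; result = 691

691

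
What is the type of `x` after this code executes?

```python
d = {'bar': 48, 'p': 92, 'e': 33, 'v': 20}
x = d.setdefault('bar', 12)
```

dict.setdefault() returns the (existing or default) value

int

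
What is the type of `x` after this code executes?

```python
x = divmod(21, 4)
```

divmod() returns tuple of (quotient, remainder)

tuple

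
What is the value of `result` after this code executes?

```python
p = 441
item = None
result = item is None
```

p = 441; item = None; result = True

True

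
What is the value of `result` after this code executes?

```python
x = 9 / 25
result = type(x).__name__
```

x is float; result = 'float'

'float'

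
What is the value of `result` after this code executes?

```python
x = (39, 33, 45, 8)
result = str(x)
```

x = (39, 33, 45, 8); result = '(39, 33, 45, 8)'

'(39, 33, 45, 8)'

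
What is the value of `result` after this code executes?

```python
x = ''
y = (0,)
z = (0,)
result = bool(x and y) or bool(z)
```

x = ''; y = (0,); z = (0,); result = True

True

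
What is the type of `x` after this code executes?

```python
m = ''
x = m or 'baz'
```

'or' returns first truthy value (str)

str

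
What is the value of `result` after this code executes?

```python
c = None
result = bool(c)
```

c = None; result = False

False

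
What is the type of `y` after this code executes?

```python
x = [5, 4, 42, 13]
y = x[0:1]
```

Slicing a list returns a list

list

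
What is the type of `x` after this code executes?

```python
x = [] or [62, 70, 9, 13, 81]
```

'or' returns first truthy value (list)

list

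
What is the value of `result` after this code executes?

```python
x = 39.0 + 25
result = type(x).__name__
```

x is float; result = 'float'

'float'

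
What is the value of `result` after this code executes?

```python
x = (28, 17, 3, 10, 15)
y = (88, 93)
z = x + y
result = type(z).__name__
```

x is tuple; y is tuple; z is tuple; result = 'tuple'

'tuple'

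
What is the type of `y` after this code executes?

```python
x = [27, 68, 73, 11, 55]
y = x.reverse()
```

list.reverse() returns None

NoneType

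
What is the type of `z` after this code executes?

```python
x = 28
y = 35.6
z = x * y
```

int * float = float

float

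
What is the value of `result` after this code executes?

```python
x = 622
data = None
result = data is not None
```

x = 622; data = None; result = False

False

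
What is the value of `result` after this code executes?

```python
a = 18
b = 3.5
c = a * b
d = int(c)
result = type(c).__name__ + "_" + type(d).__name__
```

a is int; b is float; c is float; d is int; result = 'float_int'

'float_int'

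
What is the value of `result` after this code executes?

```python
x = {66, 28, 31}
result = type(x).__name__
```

x is set; result = 'set'

'set'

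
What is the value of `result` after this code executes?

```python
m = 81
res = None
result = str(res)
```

m = 81; res = None; result = 'None'

'None'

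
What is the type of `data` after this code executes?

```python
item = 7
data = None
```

None has type NoneType

NoneType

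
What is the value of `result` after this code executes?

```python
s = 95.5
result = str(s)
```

s = 95.5; result = '95.5'

'95.5'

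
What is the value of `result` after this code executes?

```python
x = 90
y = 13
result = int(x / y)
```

x = 90; y = 13; result = 6

6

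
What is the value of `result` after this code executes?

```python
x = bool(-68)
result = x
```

x = True; result = True

True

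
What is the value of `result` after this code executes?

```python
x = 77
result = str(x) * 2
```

x = 77; result = '7777'

'7777'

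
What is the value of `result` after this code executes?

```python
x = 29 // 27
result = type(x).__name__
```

x is int; result = 'int'

'int'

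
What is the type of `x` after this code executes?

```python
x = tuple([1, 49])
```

tuple() constructor returns tuple

tuple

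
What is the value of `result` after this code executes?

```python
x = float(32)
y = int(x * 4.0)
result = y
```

x = 32.0; y = 128; result = 128

128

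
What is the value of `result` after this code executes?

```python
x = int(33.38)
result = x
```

x = 33; result = 33

33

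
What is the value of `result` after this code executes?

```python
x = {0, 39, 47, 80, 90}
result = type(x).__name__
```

x is set; result = 'set'

'set'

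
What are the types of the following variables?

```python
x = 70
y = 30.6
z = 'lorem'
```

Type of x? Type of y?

x is assigned a bare integer (no decimal point), so it is an int; y is assigned a number with a decimal point, so it is a float

int, float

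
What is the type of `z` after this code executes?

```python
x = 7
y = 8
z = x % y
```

int % int = int

int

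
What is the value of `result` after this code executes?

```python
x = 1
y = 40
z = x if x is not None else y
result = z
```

x = 1; y = 40; z = 1; result = 1

1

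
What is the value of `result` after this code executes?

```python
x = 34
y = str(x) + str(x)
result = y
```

x = 34; y = '3434'; result = '3434'

'3434'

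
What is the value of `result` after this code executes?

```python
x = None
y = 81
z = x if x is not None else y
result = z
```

x = None; y = 81; z = 81; result = 81

81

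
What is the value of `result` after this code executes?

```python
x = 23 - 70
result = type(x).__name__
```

x is int; result = 'int'

'int'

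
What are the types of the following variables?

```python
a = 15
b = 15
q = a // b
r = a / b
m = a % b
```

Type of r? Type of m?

/ returns float; % of ints returns int

float, int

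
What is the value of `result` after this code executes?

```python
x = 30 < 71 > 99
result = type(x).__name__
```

x is bool; result = 'bool'

'bool'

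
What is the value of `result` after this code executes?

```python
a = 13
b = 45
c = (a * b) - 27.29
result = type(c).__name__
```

a is int; b is int; c is float; result = 'float'

'float'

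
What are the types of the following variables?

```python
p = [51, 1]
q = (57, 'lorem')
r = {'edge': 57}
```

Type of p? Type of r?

p is assigned a list literal (square brackets); r is assigned a dict literal ({key: value})

list, dict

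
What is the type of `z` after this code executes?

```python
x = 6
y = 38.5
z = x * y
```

int * float = float

float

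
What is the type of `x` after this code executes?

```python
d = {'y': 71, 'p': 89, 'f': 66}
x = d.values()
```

.values() returns dict_values view

dict_values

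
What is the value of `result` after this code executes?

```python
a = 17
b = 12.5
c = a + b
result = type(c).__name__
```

a is int; b is float; c is float; result = 'float'

'float'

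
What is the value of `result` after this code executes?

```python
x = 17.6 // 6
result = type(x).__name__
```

x is float; result = 'float'

'float'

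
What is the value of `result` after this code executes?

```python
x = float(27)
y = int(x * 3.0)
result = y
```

x = 27.0; y = 81; result = 81

81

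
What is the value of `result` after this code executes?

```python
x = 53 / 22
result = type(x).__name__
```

x is float; result = 'float'

'float'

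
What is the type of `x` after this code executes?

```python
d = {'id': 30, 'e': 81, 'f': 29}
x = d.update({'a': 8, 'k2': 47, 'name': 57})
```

dict.update() returns None

NoneType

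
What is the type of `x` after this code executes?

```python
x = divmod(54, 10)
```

divmod() returns tuple of (quotient, remainder)

tuple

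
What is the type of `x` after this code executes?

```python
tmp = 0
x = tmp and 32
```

'and' returns first falsy value (0 is int)

int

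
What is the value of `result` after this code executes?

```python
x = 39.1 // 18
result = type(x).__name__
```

x is float; result = 'float'

'float'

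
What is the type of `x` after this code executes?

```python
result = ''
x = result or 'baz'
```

'or' returns first truthy value (str)

str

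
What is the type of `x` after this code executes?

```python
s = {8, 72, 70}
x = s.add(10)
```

set.add() returns None (mutates in place)

NoneType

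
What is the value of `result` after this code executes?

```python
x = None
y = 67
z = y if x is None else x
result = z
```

x = None; y = 67; z = 67; result = 67

67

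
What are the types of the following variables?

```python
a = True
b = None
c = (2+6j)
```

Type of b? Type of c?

b is assigned None, whose type is NoneType; c is assigned (2+6j), an int plus an imaginary literal (j suffix), which evaluates to complex

NoneType, complex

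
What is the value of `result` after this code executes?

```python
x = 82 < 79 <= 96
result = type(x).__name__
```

x is bool; result = 'bool'

'bool'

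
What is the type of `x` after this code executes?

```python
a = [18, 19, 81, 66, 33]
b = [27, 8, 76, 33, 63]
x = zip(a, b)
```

zip() returns a zip object

zip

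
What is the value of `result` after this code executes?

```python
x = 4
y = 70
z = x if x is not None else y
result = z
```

x = 4; y = 70; z = 4; result = 4

4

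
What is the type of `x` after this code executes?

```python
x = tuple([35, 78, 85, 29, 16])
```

tuple() constructor returns tuple

tuple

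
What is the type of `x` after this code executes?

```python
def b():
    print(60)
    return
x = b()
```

Bare return returns None

NoneType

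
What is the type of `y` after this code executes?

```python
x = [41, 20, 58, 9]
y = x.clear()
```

list.clear() returns None

NoneType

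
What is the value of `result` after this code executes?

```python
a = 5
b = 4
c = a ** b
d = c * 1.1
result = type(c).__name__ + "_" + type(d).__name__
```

a is int; b is int; c is int; d is float; result = 'int_float'

'int_float'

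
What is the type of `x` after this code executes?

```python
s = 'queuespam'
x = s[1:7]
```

Slicing a str returns str

str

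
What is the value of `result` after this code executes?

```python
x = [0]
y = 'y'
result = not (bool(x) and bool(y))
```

x = [0]; y = 'y'; result = False

False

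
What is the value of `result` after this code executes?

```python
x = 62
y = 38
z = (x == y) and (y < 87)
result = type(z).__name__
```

x is int; y is int; z is bool; result = 'bool'

'bool'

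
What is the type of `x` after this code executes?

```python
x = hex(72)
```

hex() returns str representation

str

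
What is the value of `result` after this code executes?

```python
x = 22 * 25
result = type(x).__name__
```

x is int; result = 'int'

'int'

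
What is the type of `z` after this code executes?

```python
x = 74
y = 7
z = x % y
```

int % int = int

int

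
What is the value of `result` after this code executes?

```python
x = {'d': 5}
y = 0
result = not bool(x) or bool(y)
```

x = {'d': 5}; y = 0; result = False

False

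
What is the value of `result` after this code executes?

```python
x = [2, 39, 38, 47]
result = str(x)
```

x = [2, 39, 38, 47]; result = '[2, 39, 38, 47]'

'[2, 39, 38, 47]'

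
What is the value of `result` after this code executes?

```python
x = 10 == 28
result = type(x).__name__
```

x is bool; result = 'bool'

'bool'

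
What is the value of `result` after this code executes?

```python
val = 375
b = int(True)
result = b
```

val = 375; b = 1; result = 1

1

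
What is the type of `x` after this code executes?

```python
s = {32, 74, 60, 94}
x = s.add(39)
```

set.add() returns None (mutates in place)

NoneType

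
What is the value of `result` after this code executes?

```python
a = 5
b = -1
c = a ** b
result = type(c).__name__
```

a is int; b is int; c is float; result = 'float'

'float'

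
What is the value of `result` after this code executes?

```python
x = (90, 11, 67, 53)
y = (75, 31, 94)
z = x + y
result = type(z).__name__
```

x is tuple; y is tuple; z is tuple; result = 'tuple'

'tuple'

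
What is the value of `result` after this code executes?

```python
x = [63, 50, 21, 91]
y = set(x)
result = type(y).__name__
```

x is list; y is set; result = 'set'

'set'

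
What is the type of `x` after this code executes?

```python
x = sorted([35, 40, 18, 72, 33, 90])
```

sorted() always returns list

list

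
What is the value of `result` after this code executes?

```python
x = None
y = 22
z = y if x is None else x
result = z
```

x = None; y = 22; z = 22; result = 22

22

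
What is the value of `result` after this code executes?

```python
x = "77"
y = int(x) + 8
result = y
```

x = '77'; y = 85; result = 85

85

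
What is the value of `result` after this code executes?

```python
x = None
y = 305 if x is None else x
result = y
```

x = None; y = 305; result = 305

305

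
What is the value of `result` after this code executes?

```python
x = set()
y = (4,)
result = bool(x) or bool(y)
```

x = set(); y = (4,); result = True

True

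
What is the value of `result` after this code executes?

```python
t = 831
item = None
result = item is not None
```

t = 831; item = None; result = False

False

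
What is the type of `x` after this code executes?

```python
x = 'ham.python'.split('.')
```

str.split() returns list

list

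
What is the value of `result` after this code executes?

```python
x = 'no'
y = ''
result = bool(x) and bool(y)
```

x = 'no'; y = ''; result = False

False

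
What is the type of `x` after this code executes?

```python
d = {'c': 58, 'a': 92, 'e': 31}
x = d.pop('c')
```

dict.pop() returns the value

int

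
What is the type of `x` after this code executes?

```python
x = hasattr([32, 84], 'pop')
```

hasattr() returns bool

bool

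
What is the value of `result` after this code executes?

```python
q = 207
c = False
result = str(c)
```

q = 207; c = False; result = 'False'

'False'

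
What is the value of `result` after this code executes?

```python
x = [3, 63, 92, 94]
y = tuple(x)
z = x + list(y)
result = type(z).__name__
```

x is list; y is tuple; z is list; result = 'list'

'list'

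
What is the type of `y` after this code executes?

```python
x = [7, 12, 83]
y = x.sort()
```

list.sort() returns None (mutates in place)

NoneType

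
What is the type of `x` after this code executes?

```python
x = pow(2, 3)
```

pow(int, int) returns int

int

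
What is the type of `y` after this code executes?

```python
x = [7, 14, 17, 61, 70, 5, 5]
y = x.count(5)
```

list.count() returns int

int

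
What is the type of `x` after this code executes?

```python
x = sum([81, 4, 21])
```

sum() of ints returns int

int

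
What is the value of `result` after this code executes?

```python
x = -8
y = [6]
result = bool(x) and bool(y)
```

x = -8; y = [6]; result = True

True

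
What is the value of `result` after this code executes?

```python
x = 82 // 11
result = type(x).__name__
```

x is int; result = 'int'

'int'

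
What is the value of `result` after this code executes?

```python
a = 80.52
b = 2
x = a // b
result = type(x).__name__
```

a is float; b is int; x is float; result = 'float'

'float'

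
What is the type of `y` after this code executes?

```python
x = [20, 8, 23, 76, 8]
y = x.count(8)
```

list.count() returns int

int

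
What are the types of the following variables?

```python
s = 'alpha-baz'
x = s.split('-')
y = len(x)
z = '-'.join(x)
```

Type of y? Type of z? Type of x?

len() returns int; str.join() returns str; str.split() returns list

int, str, list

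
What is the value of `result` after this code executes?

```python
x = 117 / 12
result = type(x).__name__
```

x is float; result = 'float'

'float'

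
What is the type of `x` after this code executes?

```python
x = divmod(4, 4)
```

divmod() returns tuple of (quotient, remainder)

tuple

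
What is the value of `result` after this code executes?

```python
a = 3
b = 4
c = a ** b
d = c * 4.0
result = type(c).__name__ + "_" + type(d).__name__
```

a is int; b is int; c is int; d is float; result = 'int_float'

'int_float'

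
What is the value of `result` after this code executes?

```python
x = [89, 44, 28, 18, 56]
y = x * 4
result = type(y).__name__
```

x is list; y is list; result = 'list'

'list'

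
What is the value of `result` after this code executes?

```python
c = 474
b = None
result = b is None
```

c = 474; b = None; result = True

True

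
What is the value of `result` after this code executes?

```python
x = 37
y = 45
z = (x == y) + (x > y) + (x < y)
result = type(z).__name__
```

x is int; y is int; z is int; result = 'int'

'int'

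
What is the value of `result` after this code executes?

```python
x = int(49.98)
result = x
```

x = 49; result = 49

49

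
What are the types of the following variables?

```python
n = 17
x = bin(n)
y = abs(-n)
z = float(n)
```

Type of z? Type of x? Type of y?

float() returns float; bin() returns str; abs() of int returns int

float, str, int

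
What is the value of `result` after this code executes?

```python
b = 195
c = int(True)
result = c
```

b = 195; c = 1; result = 1

1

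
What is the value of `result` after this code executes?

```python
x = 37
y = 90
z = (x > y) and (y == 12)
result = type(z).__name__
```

x is int; y is int; z is bool; result = 'bool'

'bool'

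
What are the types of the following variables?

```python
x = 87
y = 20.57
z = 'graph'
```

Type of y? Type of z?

y is assigned a number with a decimal point, so it is a float; z is assigned a quoted string literal, so it is a str

float, str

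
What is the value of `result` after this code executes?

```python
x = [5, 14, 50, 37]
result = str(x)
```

x = [5, 14, 50, 37]; result = '[5, 14, 50, 37]'

'[5, 14, 50, 37]'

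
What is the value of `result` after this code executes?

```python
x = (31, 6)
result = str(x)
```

x = (31, 6); result = '(31, 6)'

'(31, 6)'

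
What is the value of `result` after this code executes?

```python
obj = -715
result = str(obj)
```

obj = -715; result = '-715'

'-715'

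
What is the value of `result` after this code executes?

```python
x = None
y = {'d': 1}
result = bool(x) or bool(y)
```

x = None; y = {'d': 1}; result = True

True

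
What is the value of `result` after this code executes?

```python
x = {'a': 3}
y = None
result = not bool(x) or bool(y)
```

x = {'a': 3}; y = None; result = False

False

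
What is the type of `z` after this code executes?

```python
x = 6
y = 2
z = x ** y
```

positive int ** positive int = int

int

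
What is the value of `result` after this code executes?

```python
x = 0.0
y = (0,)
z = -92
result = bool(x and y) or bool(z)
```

x = 0.0; y = (0,); z = -92; result = True

True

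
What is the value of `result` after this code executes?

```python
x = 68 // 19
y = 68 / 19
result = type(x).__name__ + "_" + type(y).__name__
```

x is int; y is float; result = 'int_float'

'int_float'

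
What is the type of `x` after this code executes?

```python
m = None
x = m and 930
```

'and' returns first falsy value (None)

NoneType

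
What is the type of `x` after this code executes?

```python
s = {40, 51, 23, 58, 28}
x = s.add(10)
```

set.add() returns None (mutates in place)

NoneType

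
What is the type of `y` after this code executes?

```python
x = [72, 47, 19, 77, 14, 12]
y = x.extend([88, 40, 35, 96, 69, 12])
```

list.extend() returns None

NoneType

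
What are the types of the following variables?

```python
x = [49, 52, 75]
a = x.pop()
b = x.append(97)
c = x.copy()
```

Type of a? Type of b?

pop() returns element; append() returns None

int, NoneType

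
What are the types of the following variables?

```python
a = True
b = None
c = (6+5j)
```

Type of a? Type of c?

a is assigned the constant True, which has type bool; c is assigned (6+5j), an int plus an imaginary literal (j suffix), which evaluates to complex

bool, complex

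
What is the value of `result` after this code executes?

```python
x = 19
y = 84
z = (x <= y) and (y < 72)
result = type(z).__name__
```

x is int; y is int; z is bool; result = 'bool'

'bool'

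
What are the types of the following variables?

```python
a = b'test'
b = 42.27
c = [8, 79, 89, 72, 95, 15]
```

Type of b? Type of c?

b is assigned a number with a decimal point, so it is a float; c is assigned a list literal (square brackets)

float, list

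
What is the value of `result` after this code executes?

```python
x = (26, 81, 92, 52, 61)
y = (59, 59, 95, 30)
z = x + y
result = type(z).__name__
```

x is tuple; y is tuple; z is tuple; result = 'tuple'

'tuple'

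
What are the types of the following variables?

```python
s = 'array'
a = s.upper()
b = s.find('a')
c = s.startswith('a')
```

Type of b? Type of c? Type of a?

find() returns int; startswith() returns bool; upper() returns str

int, bool, str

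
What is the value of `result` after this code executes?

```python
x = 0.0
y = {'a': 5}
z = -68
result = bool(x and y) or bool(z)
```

x = 0.0; y = {'a': 5}; z = -68; result = True

True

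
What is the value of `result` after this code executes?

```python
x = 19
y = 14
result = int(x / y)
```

x = 19; y = 14; result = 1

1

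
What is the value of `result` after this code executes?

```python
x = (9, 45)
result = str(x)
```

x = (9, 45); result = '(9, 45)'

'(9, 45)'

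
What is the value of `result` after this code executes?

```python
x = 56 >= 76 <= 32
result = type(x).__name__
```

x is bool; result = 'bool'

'bool'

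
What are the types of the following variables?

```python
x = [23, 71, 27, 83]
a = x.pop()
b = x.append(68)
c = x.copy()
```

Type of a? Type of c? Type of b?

pop() returns element; copy() returns list; append() returns None

int, list, NoneType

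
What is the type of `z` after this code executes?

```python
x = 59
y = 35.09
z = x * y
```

int * float = float

float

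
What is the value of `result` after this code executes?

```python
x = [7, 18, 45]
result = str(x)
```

x = [7, 18, 45]; result = '[7, 18, 45]'

'[7, 18, 45]'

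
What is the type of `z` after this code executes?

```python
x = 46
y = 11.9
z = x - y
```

int - float = float

float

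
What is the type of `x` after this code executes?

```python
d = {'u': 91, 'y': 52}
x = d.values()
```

.values() returns dict_values view

dict_values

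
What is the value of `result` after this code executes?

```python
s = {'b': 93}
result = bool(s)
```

s = {'b': 93}; result = True

True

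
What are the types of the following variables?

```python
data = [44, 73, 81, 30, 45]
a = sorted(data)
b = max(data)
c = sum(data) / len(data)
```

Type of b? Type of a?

max of ints returns int; sorted() returns list

int, list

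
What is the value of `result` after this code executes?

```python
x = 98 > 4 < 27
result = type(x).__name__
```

x is bool; result = 'bool'

'bool'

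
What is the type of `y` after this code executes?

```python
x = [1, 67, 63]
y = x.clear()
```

list.clear() returns None

NoneType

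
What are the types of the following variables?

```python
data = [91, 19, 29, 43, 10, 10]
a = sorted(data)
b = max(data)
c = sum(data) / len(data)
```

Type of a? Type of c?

sorted() returns list; int / int = float

list, float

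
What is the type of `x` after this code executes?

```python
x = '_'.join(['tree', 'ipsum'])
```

str.join() returns str

str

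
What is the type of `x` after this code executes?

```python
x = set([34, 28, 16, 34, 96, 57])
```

set() constructor returns set

set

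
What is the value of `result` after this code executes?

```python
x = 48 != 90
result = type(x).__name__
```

x is bool; result = 'bool'

'bool'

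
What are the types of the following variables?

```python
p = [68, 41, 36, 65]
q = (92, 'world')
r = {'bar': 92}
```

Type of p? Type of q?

p is assigned a list literal (square brackets); q is assigned a tuple (parenthesized, comma-separated values)

list, tuple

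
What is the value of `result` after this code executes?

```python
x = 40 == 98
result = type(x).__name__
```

x is bool; result = 'bool'

'bool'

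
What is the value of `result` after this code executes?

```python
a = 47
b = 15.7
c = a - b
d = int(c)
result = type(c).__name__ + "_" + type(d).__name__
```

a is int; b is float; c is float; d is int; result = 'float_int'

'float_int'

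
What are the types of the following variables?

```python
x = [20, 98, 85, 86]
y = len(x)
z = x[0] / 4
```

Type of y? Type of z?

len() returns int; int / int = float

int, float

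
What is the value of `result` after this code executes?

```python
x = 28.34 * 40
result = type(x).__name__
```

x is float; result = 'float'

'float'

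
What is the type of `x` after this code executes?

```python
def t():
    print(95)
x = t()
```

Function without return returns None

NoneType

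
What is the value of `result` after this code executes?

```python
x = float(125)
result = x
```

x = 125.0; result = 125.0

125.0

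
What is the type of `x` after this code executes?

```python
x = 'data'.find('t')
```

str.find() returns int index

int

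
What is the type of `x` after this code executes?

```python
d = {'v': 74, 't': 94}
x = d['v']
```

Accessing dict[str, int] with str key returns int

int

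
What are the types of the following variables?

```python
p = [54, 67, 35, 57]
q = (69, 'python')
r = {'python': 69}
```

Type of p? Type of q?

p is assigned a list literal (square brackets); q is assigned a tuple (parenthesized, comma-separated values)

list, tuple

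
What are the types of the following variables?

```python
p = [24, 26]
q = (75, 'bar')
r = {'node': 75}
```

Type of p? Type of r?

p is assigned a list literal (square brackets); r is assigned a dict literal ({key: value})

list, dict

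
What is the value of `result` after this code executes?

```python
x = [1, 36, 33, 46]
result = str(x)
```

x = [1, 36, 33, 46]; result = '[1, 36, 33, 46]'

'[1, 36, 33, 46]'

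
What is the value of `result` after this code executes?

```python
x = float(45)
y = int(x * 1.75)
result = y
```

x = 45.0; y = 78; result = 78

78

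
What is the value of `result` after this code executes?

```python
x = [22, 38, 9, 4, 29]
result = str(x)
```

x = [22, 38, 9, 4, 29]; result = '[22, 38, 9, 4, 29]'

'[22, 38, 9, 4, 29]'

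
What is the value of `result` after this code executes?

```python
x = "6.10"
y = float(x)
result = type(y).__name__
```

x is str; y is float; result = 'float'

'float'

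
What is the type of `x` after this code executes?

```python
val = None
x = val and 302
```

'and' returns first falsy value (None)

NoneType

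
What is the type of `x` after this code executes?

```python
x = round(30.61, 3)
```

round() with decimal places returns float

float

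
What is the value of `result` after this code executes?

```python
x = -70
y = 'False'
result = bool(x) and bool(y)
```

x = -70; y = 'False'; result = True

True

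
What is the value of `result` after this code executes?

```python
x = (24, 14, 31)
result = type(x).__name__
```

x is tuple; result = 'tuple'

'tuple'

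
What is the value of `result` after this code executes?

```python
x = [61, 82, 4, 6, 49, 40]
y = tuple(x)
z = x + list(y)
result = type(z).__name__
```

x is list; y is tuple; z is list; result = 'list'

'list'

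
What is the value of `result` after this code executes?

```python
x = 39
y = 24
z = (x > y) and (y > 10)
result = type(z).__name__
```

x is int; y is int; z is bool; result = 'bool'

'bool'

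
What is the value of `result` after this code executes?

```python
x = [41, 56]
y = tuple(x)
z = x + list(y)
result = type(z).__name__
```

x is list; y is tuple; z is list; result = 'list'

'list'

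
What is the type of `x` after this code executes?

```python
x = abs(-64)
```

abs() of int returns int

int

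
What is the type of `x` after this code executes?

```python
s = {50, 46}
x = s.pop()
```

Popping from set[int] returns int

int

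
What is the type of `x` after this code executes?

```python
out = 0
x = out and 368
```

'and' returns first falsy value (0 is int)

int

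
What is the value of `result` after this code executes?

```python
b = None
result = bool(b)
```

b = None; result = False

False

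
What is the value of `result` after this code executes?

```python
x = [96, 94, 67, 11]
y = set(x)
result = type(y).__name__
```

x is list; y is set; result = 'set'

'set'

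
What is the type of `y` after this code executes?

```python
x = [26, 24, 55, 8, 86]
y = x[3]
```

Indexing list[int] returns int

int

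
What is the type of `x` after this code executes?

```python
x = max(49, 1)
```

max() of ints returns int

int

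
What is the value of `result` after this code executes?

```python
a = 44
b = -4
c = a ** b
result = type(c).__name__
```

a is int; b is int; c is float; result = 'float'

'float'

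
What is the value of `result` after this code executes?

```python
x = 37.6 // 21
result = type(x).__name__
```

x is float; result = 'float'

'float'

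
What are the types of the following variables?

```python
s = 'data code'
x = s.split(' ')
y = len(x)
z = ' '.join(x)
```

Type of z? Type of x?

str.join() returns str; str.split() returns list

str, list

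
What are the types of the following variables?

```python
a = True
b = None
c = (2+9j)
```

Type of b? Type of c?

b is assigned None, whose type is NoneType; c is assigned (2+9j), an int plus an imaginary literal (j suffix), which evaluates to complex

NoneType, complex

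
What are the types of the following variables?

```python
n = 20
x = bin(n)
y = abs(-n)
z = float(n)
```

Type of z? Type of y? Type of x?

float() returns float; abs() of int returns int; bin() returns str

float, int, str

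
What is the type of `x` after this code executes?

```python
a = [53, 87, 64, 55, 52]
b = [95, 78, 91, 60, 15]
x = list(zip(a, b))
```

list(zip()) returns a list of tuples

list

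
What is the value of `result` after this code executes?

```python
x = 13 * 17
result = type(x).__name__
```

x is int; result = 'int'

'int'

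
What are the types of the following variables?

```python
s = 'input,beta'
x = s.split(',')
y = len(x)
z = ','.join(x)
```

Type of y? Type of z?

len() returns int; str.join() returns str

int, str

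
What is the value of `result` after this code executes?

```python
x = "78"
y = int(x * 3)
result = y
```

x = '78'; y = 787878; result = 787878

787878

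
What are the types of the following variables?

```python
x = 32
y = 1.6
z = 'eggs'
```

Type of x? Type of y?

x is assigned a bare integer (no decimal point), so it is an int; y is assigned a number with a decimal point, so it is a float

int, float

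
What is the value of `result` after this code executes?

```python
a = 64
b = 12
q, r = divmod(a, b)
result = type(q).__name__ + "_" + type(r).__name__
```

a is int; b is int; q is int; r is int; result = 'int_int'

'int_int'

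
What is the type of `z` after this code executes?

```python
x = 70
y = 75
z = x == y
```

Comparison returns bool

bool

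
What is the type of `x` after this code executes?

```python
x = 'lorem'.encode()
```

str.encode() returns bytes

bytes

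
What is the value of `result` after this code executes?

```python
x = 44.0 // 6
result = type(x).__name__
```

x is float; result = 'float'

'float'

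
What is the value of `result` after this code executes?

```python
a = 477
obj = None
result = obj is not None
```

a = 477; obj = None; result = False

False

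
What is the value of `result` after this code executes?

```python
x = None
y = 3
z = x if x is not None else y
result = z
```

x = None; y = 3; z = 3; result = 3

3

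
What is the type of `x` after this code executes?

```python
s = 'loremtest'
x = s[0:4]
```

Slicing a str returns str

str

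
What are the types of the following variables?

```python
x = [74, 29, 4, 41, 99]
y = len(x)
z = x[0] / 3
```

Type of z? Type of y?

int / int = float; len() returns int

float, int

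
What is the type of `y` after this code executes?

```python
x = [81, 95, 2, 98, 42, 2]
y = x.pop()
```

list.pop() returns the popped element

int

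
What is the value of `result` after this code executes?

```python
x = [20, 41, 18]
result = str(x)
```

x = [20, 41, 18]; result = '[20, 41, 18]'

'[20, 41, 18]'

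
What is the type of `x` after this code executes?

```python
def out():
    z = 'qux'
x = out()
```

Function without return returns None

NoneType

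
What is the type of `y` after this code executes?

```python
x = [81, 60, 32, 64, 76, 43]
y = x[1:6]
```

Slicing a list returns a list

list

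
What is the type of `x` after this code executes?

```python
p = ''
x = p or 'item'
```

'or' returns first truthy value (str)

str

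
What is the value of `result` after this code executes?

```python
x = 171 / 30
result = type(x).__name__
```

x is float; result = 'float'

'float'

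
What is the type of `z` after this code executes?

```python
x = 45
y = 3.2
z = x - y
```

int - float = float

float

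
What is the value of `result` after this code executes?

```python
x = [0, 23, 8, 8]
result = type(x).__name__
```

x is list; result = 'list'

'list'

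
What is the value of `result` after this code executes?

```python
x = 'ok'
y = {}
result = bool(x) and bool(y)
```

x = 'ok'; y = {}; result = False

False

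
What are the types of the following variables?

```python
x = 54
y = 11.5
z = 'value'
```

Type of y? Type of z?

y is assigned a number with a decimal point, so it is a float; z is assigned a quoted string literal, so it is a str

float, str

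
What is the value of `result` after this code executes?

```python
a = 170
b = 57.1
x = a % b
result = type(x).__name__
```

a is int; b is float; x is float; result = 'float'

'float'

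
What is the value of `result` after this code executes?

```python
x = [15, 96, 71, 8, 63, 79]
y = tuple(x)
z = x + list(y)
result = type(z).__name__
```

x is list; y is tuple; z is list; result = 'list'

'list'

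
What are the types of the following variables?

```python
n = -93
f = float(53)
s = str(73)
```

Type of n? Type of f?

n is assigned a bare integer (no decimal point), so it is an int; f is assigned the result of calling float(), which returns a float

int, float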